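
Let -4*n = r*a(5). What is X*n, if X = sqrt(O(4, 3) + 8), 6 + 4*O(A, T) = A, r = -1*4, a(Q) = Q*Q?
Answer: 25*sqrt(30)/2 ≈ 68.465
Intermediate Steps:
a(Q) = Q**2
r = -4
O(A, T) = -3/2 + A/4
X = sqrt(30)/2 (X = sqrt((-3/2 + (1/4)*4) + 8) = sqrt((-3/2 + 1) + 8) = sqrt(-1/2 + 8) = sqrt(15/2) = sqrt(30)/2 ≈ 2.7386)
n = 25 (n = -(-1)*5**2 = -(-1)*25 = -1/4*(-100) = 25)
X*n = (sqrt(30)/2)*25 = 25*sqrt(30)/2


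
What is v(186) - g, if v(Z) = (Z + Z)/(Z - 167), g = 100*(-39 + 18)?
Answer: 40272/19 ≈ 2119.6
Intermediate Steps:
g = -2100 (g = 100*(-21) = -2100)
v(Z) = 2*Z/(-167 + Z) (v(Z) = (2*Z)/(-167 + Z) = 2*Z/(-167 + Z))
v(186) - g = 2*186/(-167 + 186) - 1*(-2100) = 2*186/19 + 2100 = 2*186*(1/19) + 2100 = 372/19 + 2100 = 40272/19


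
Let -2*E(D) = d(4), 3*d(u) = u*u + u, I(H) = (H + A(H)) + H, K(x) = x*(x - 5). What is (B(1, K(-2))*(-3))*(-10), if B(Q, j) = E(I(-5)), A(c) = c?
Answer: -100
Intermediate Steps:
K(x) = x*(-5 + x)
I(H) = 3*H (I(H) = (H + H) + H = 2*H + H = 3*H)
d(u) = u/3 + u²/3 (d(u) = (u*u + u)/3 = (u² + u)/3 = (u + u²)/3 = u/3 + u²/3)
E(D) = -10/3 (E(D) = -4*(1 + 4)/6 = -4*5/6 = -½*20/3 = -10/3)
B(Q, j) = -10/3
(B(1, K(-2))*(-3))*(-10) = -10/3*(-3)*(-10) = 10*(-10) = -100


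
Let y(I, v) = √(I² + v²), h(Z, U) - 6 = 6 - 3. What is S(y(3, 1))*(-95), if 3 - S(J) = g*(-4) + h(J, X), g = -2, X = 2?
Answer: 1330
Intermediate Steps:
h(Z, U) = 9 (h(Z, U) = 6 + (6 - 3) = 6 + 3 = 9)
S(J) = -14 (S(J) = 3 - (-2*(-4) + 9) = 3 - (8 + 9) = 3 - 1*17 = 3 - 17 = -14)
S(y(3, 1))*(-95) = -14*(-95) = 1330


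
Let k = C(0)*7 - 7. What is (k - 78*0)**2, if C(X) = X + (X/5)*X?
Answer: 49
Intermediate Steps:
C(X) = X + X**2/5 (C(X) = X + (X*(1/5))*X = X + (X/5)*X = X + X**2/5)
k = -7 (k = ((1/5)*0*(5 + 0))*7 - 7 = ((1/5)*0*5)*7 - 7 = 0*7 - 7 = 0 - 7 = -7)
(k - 78*0)**2 = (-7 - 78*0)**2 = (-7 + 0)**2 = (-7)**2 = 49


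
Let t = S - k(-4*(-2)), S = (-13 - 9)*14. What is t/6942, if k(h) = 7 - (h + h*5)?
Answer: -1/26 ≈ -0.038462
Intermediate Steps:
S = -308 (S = -22*14 = -308)
k(h) = 7 - 6*h (k(h) = 7 - (h + 5*h) = 7 - 6*h)
t = -267 (t = -308 - (7 - (-24)*(-2)) = -308 - (7 - 6*8) = -308 - (7 - 48) = -308 - 1*(-41) = -308 + 41 = -267)
t/6942 = -267/6942 = -267*1/6942 = -1/26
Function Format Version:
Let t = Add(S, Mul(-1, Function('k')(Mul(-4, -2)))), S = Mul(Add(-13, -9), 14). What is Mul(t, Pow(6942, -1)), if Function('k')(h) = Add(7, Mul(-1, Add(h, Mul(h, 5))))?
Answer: Rational(-1, 26) ≈ -0.038462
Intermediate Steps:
S = -308 (S = Mul(-22, 14) = -308)
Function('k')(h) = Add(7, Mul(-6, h)) (Function('k')(h) = Add(7, Mul(-1, Add(h, Mul(5, h)))) = Add(7, Mul(-1, Mul(6, h))) = Add(7, Mul(-6, h)))
t = -267 (t = Add(-308, Mul(-1, Add(7, Mul(-6, Mul(-4, -2))))) = Add(-308, Mul(-1, Add(7, Mul(-6, 8)))) = Add(-308, Mul(-1, Add(7, -48))) = Add(-308, Mul(-1, -41)) = Add(-308, 41) = -267)
Mul(t, Pow(6942, -1)) = Mul(-267, Pow(6942, -1)) = Mul(-267, Rational(1, 6942)) = Rational(-1, 26)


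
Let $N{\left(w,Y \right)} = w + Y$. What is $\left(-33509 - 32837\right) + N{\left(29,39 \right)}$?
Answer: $-66278$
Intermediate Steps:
$N{\left(w,Y \right)} = Y + w$
$\left(-33509 - 32837\right) + N{\left(29,39 \right)} = \left(-33509 - 32837\right) + \left(39 + 29\right) = -66346 + 68 = -66278$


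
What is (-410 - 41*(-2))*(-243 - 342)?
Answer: 191880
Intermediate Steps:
(-410 - 41*(-2))*(-243 - 342) = (-410 + 82)*(-585) = -328*(-585) = 191880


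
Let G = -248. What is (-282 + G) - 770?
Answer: -1300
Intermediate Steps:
(-282 + G) - 770 = (-282 - 248) - 770 = -530 - 770 = -1300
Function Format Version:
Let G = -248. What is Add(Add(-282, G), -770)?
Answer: -1300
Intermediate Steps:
Add(Add(-282, G), -770) = Add(Add(-282, -248), -770) = Add(-530, -770) = -1300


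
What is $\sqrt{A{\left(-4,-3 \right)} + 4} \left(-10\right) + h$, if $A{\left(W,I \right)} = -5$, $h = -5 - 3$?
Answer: $-8 - 10 i \approx -8.0 - 10.0 i$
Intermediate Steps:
$h = -8$
$\sqrt{A{\left(-4,-3 \right)} + 4} \left(-10\right) + h = \sqrt{-5 + 4} \left(-10\right) - 8 = \sqrt{-1} \left(-10\right) - 8 = i \left(-10\right) - 8 = - 10 i - 8 = -8 - 10 i$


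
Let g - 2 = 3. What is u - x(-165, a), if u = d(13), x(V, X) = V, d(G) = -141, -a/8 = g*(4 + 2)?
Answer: 24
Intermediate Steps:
g = 5 (g = 2 + 3 = 5)
a = -240 (a = -40*(4 + 2) = -40*6 = -8*30 = -240)
u = -141
u - x(-165, a) = -141 - 1*(-165) = -141 + 165 = 24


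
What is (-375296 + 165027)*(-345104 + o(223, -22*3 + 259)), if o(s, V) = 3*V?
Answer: 72442927225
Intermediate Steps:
(-375296 + 165027)*(-345104 + o(223, -22*3 + 259)) = (-375296 + 165027)*(-345104 + 3*(-22*3 + 259)) = -210269*(-345104 + 3*(-66 + 259)) = -210269*(-345104 + 3*193) = -210269*(-345104 + 579) = -210269*(-344525) = 72442927225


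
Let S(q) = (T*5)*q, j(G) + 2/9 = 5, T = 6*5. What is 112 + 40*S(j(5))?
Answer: 86336/3 ≈ 28779.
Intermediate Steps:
T = 30
j(G) = 43/9 (j(G) = -2/9 + 5 = 43/9)
S(q) = 150*q (S(q) = (30*5)*q = 150*q)
112 + 40*S(j(5)) = 112 + 40*(150*(43/9)) = 112 + 40*(2150/3) = 112 + 86000/3 = 86336/3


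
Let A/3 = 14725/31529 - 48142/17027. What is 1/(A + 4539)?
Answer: 536844283/2432934760908 ≈ 0.00022066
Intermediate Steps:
A = -3801439629/536844283 (A = 3*(14725/31529 - 48142/17027) = 3*(-1267146543/536844283) = -3801439629/536844283 ≈ -7.0811)
1/(A + 4539) = 1/(-3801439629/536844283 + 4539) = 1/(2432934760908/536844283) = 536844283/2432934760908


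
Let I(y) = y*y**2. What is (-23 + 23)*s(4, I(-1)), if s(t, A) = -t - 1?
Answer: 0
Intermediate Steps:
I(y) = y**3
s(t, A) = -1 - t
(-23 + 23)*s(4, I(-1)) = (-23 + 23)*(-1 - 1*4) = 0*(-1 - 4) = 0*(-5) = 0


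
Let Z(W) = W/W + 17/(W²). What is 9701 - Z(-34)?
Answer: 659599/68 ≈ 9700.0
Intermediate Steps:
Z(W) = 1 + 17/W²
9701 - Z(-34) = 9701 - (1 + 17/(-34)²) = 9701 - (1 + 17*(1/1156)) = 9701 - (1 + 1/68) = 9701 - 1*69/68 = 9701 - 69/68 = 659599/68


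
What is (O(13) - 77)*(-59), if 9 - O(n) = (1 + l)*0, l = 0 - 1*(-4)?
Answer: 4012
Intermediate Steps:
l = 4 (l = 0 + 4 = 4)
O(n) = 9 (O(n) = 9 - (1 + 4)*0 = 9 - 5*0 = 9 - 1*0 = 9 + 0 = 9)
(O(13) - 77)*(-59) = (9 - 77)*(-59) = -68*(-59) = 4012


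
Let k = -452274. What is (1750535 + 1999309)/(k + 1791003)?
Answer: 178564/63749 ≈ 2.8010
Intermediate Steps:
(1750535 + 1999309)/(k + 1791003) = (1750535 + 1999309)/(-452274 + 1791003) = 3749844/1338729 = 3749844*(1/1338729) = 178564/63749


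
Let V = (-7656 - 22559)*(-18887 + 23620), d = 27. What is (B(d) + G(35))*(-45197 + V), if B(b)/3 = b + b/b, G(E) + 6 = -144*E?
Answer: 709827953904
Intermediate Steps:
G(E) = -6 - 144*E
V = -143007595 (V = -30215*4733 = -143007595)
B(b) = 3 + 3*b (B(b) = 3*(b + b/b) = 3*(b + 1) = 3*(1 + b) = 3 + 3*b)
(B(d) + G(35))*(-45197 + V) = ((3 + 3*27) + (-6 - 144*35))*(-45197 - 143007595) = ((3 + 81) + (-6 - 5040))*(-143052792) = (84 - 5046)*(-143052792) = -4962*(-143052792) = 709827953904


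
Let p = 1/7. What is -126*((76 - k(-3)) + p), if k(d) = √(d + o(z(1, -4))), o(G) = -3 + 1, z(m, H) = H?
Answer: -9594 + 126*I*√5 ≈ -9594.0 + 281.74*I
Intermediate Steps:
p = ⅐ ≈ 0.14286
o(G) = -2
k(d) = √(-2 + d) (k(d) = √(d - 2) = √(-2 + d))
-126*((76 - k(-3)) + p) = -126*((76 - √(-2 - 3)) + ⅐) = -126*((76 - √(-5)) + ⅐) = -126*((76 - I*√5) + ⅐) = -126*(533/7 - I*√5) = -9594 + 126*I*√5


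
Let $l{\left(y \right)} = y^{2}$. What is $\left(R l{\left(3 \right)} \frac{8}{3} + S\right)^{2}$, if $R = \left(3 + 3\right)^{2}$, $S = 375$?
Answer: $1535121$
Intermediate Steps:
$R = 36$ ($R = 6^{2} = 36$)
$\left(R l{\left(3 \right)} \frac{8}{3} + S\right)^{2} = \left(36 \cdot 3^{2} \cdot \frac{8}{3} + 375\right)^{2} = \left(36 \cdot 9 \cdot 8 \cdot \frac{1}{3} + 375\right)^{2} = \left(324 \cdot \frac{8}{3} + 375\right)^{2} = \left(864 + 375\right)^{2} = 1239^{2} = 1535121$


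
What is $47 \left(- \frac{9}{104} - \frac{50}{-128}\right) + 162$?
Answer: $\frac{146675}{832} \approx 176.29$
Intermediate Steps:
$47 \left(- \frac{9}{104} - \frac{50}{-128}\right) + 162 = 47 \left(\left(-9\right) \frac{1}{104} - - \frac{25}{64}\right) + 162 = 47 \left(- \frac{9}{104} + \frac{25}{64}\right) + 162 = 47 \cdot \frac{253}{832} + 162 = \frac{11891}{832} + 162 = \frac{146675}{832}$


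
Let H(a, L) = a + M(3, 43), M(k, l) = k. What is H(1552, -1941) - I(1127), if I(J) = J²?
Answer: -1268574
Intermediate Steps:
H(a, L) = 3 + a (H(a, L) = a + 3 = 3 + a)
H(1552, -1941) - I(1127) = (3 + 1552) - 1*1127² = 1555 - 1*1270129 = 1555 - 1270129 = -1268574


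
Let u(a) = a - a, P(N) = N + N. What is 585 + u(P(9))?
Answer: 585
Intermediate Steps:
P(N) = 2*N
u(a) = 0
585 + u(P(9)) = 585 + 0 = 585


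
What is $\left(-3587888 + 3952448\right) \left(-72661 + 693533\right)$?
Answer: $226345096320$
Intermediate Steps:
$\left(-3587888 + 3952448\right) \left(-72661 + 693533\right) = 364560 \cdot 620872 = 226345096320$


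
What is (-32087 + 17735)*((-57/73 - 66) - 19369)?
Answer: 20362789824/73 ≈ 2.7894e+8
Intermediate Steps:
(-32087 + 17735)*((-57/73 - 66) - 19369) = -14352*(((1/73)*(-57) - 66) - 19369) = -14352*((-57/73 - 66) - 19369) = -14352*(-4875/73 - 19369) = -14352*(-1418812/73) = 20362789824/73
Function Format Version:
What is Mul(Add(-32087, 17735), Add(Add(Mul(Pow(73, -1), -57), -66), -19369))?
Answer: Rational(20362789824, 73) ≈ 2.7894e+8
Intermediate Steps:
Mul(Add(-32087, 17735), Add(Add(Mul(Pow(73, -1), -57), -66), -19369)) = Mul(-14352, Add(Add(Mul(Rational(1, 73), -57), -66), -19369)) = Mul(-14352, Add(Add(Rational(-57, 73), -66), -19369)) = Mul(-14352, Add(Rational(-4875, 73), -19369)) = Mul(-14352, Rational(-1418812, 73)) = Rational(20362789824, 73)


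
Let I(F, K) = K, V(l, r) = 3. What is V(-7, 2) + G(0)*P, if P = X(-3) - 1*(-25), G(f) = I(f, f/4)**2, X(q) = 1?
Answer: 3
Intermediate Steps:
G(f) = f**2/16 (G(f) = (f/4)**2 = f**2/16)
P = 26 (P = 1 - 1*(-25) = 1 + 25 = 26)
V(-7, 2) + G(0)*P = 3 + ((1/16)*0**2)*26 = 3 + ((1/16)*0)*26 = 3 + 0*26 = 3 + 0 = 3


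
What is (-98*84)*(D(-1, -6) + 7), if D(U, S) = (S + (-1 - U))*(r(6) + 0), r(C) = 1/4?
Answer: -45276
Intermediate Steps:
r(C) = ¼
D(U, S) = -¼ - U/4 + S/4 (D(U, S) = (S + (-1 - U))*(¼ + 0) = (-1 + S - U)*(¼) = -¼ - U/4 + S/4)
(-98*84)*(D(-1, -6) + 7) = (-98*84)*((-¼ - ¼*(-1) + (¼)*(-6)) + 7) = -8232*((-¼ + ¼ - 3/2) + 7) = -8232*(-3/2 + 7) = -8232*11/2 = -45276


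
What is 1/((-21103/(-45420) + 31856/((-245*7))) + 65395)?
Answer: 3115812/203702097425 ≈ 1.5296e-5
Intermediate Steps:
1/((-21103/(-45420) + 31856/((-245*7))) + 65395) = 1/((-21103*(-1/45420) + 31856/(-1715)) + 65395) = 1/((21103/45420 + 31856*(-1/1715)) + 65395) = 1/((21103/45420 - 31856/1715) + 65395) = 1/(-56428315/3115812 + 65395) = 1/(203702097425/3115812) = 3115812/203702097425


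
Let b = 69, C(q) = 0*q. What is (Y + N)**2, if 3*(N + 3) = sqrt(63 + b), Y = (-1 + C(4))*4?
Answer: 191/3 - 28*sqrt(33)/3 ≈ 10.051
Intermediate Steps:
C(q) = 0
Y = -4 (Y = (-1 + 0)*4 = -1*4 = -4)
N = -3 + 2*sqrt(33)/3 (N = -3 + sqrt(63 + 69)/3 = -3 + sqrt(132)/3 = -3 + (2*sqrt(33))/3 = -3 + 2*sqrt(33)/3 ≈ 0.82971)
(Y + N)**2 = (-4 + (-3 + 2*sqrt(33)/3))**2 = (-7 + 2*sqrt(33)/3)**2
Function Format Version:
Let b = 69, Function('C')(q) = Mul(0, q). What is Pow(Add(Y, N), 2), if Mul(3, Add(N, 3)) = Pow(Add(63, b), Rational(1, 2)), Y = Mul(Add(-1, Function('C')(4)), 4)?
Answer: Add(Rational(191, 3), Mul(Rational(-28, 3), Pow(33, Rational(1, 2)))) ≈ 10.051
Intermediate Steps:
Function('C')(q) = 0
Y = -4 (Y = Mul(Add(-1, 0), 4) = Mul(-1, 4) = -4)
N = Add(-3, Mul(Rational(2, 3), Pow(33, Rational(1, 2)))) (N = Add(-3, Mul(Rational(1, 3), Pow(Add(63, 69), Rational(1, 2)))) = Add(-3, Mul(Rational(1, 3), Pow(132, Rational(1, 2)))) = Add(-3, Mul(Rational(1, 3), Mul(2, Pow(33, Rational(1, 2))))) = Add(-3, Mul(Rational(2, 3), Pow(33, Rational(1, 2)))) ≈ 0.82971)
Pow(Add(Y, N), 2) = Pow(Add(-4, Add(-3, Mul(Rational(2, 3), Pow(33, Rational(1, 2))))), 2) = Pow(Add(-7, Mul(Rational(2, 3), Pow(33, Rational(1, 2)))), 2)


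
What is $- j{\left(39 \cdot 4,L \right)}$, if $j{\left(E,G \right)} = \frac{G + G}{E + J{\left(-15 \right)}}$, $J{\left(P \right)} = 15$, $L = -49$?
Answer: $\frac{98}{171} \approx 0.5731$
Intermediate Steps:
$j{\left(E,G \right)} = \frac{2 G}{15 + E}$ ($j{\left(E,G \right)} = \frac{G + G}{E + 15} = \frac{2 G}{15 + E}$)
$- j{\left(39 \cdot 4,L \right)} = - \frac{2 \left(-49\right)}{15 + 39 \cdot 4} = - \frac{2 \left(-49\right)}{15 + 156} = - \frac{2 \left(-49\right)}{171} = \left(-1\right) \left(- \frac{98}{171}\right) = \frac{98}{171}$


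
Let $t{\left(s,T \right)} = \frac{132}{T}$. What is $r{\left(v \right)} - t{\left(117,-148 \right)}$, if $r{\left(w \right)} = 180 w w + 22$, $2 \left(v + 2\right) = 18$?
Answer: $\frac{327187}{37} \approx 8842.9$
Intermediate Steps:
$v = 7$ ($v = -2 + \frac{1}{2} \cdot 18 = -2 + 9 = 7$)
$r{\left(w \right)} = 22 + 180 w^{2}$ ($r{\left(w \right)} = 180 w^{2} + 22 = 22 + 180 w^{2}$)
$r{\left(v \right)} - t{\left(117,-148 \right)} = \left(22 + 180 \cdot 7^{2}\right) - \frac{132}{-148} = \left(22 + 180 \cdot 49\right) - 132 \left(- \frac{1}{148}\right) = \left(22 + 8820\right) - - \frac{33}{37} = 8842 + \frac{33}{37} = \frac{327187}{37}$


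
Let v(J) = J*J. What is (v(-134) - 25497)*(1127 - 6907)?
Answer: 43586980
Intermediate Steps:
v(J) = J**2
(v(-134) - 25497)*(1127 - 6907) = ((-134)**2 - 25497)*(1127 - 6907) = (17956 - 25497)*(-5780) = -7541*(-5780) = 43586980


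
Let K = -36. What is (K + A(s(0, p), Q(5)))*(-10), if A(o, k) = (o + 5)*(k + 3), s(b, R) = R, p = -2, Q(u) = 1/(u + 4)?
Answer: 800/3 ≈ 266.67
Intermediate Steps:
Q(u) = 1/(4 + u)
A(o, k) = (3 + k)*(5 + o) (A(o, k) = (5 + o)*(3 + k) = (3 + k)*(5 + o))
(K + A(s(0, p), Q(5)))*(-10) = (-36 + (15 + 3*(-2) + 5/(4 + 5) - 2/(4 + 5)))*(-10) = (-36 + (15 - 6 + 5/9 - 2/9))*(-10) = (-36 + 28/3)*(-10) = -80/3*(-10) = 800/3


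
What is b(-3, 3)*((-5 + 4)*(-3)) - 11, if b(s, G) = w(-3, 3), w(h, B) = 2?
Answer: -5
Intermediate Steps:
b(s, G) = 2
b(-3, 3)*((-5 + 4)*(-3)) - 11 = 2*((-5 + 4)*(-3)) - 11 = 2*(-1*(-3)) - 11 = 2*3 - 11 = 6 - 11 = -5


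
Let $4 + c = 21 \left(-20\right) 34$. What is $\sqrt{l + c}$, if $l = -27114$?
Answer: $i \sqrt{41398} \approx 203.47 i$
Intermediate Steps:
$c = -14284$ ($c = -4 + 21 \left(-20\right) 34 = -4 - 14280 = -14284$)
$\sqrt{l + c} = \sqrt{-27114 - 14284} = \sqrt{-41398} = i \sqrt{41398}$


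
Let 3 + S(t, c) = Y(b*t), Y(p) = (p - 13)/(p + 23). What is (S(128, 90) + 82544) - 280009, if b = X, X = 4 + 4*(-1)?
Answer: -4541777/23 ≈ -1.9747e+5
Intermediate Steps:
X = 0 (X = 4 - 4 = 0)
b = 0
Y(p) = (-13 + p)/(23 + p)
S(t, c) = -82/23 (S(t, c) = -3 + (-13 + 0*t)/(23 + 0*t) = -3 + (-13 + 0)/(23 + 0) = -3 - 13/23 = -82/23)
(S(128, 90) + 82544) - 280009 = (-82/23 + 82544) - 280009 = 1898430/23 - 280009 = -4541777/23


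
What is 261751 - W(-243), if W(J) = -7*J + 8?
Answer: 260042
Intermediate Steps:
W(J) = 8 - 7*J
261751 - W(-243) = 261751 - (8 - 7*(-243)) = 261751 - (8 + 1701) = 261751 - 1*1709 = 261751 - 1709 = 260042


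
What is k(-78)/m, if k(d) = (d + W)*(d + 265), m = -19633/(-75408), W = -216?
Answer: -4145781024/19633 ≈ -2.1116e+5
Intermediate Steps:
m = 19633/75408 (m = -19633*(-1/75408) = 19633/75408 ≈ 0.26036)
k(d) = (-216 + d)*(265 + d) (k(d) = (d - 216)*(d + 265) = (-216 + d)*(265 + d))
k(-78)/m = (-57240 + (-78)² + 49*(-78))/(19633/75408) = (-57240 + 6084 - 3822)*(75408/19633) = -54978*75408/19633 = -4145781024/19633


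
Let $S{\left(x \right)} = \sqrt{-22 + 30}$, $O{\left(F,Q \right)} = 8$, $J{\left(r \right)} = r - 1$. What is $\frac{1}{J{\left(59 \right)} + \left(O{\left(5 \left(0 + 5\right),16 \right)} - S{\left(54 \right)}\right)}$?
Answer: $\frac{33}{2174} + \frac{\sqrt{2}}{2174} \approx 0.01583$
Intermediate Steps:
$J{\left(r \right)} = -1 + r$
$S{\left(x \right)} = 2 \sqrt{2}$ ($S{\left(x \right)} = \sqrt{8} = 2 \sqrt{2}$)
$\frac{1}{J{\left(59 \right)} + \left(O{\left(5 \left(0 + 5\right),16 \right)} - S{\left(54 \right)}\right)} = \frac{1}{\left(-1 + 59\right) + \left(8 - 2 \sqrt{2}\right)} = \frac{1}{58 + \left(8 - 2 \sqrt{2}\right)} = \frac{1}{66 - 2 \sqrt{2}}$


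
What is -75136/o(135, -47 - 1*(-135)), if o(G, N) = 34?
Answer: -37568/17 ≈ -2209.9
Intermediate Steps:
-75136/o(135, -47 - 1*(-135)) = -75136/34 = -75136*1/34 = -37568/17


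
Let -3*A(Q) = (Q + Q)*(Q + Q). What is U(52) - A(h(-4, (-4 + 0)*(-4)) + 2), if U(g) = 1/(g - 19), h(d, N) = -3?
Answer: 15/11 ≈ 1.3636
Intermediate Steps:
U(g) = 1/(-19 + g)
A(Q) = -4*Q²/3 (A(Q) = -(Q + Q)*(Q + Q)/3 = -2*Q*2*Q/3 = -4*Q²/3)
U(52) - A(h(-4, (-4 + 0)*(-4)) + 2) = 1/(-19 + 52) - (-4)*(-3 + 2)²/3 = 1/33 - (-4)*(-1)²/3 = 1/33 - (-4)/3 = 1/33 - 1*(-4/3) = 1/33 + 4/3 = 15/11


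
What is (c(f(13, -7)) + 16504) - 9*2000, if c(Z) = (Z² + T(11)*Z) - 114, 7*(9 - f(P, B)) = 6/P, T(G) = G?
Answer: -11857628/8281 ≈ -1431.9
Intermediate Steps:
f(P, B) = 9 - 6/(7*P)
c(Z) = -114 + Z² + 11*Z (c(Z) = (Z² + 11*Z) - 114 = -114 + Z² + 11*Z)
(c(f(13, -7)) + 16504) - 9*2000 = ((-114 + (9 - 6/7/13)² + 11*(9 - 6/7/13)) + 16504) - 9*2000 = ((-114 + (9 - 6/7*1/13)² + 11*(9 - 6/7*1/13)) + 16504) - 18000 = ((-114 + (9 - 6/91)² + 11*(9 - 6/91)) + 16504) - 18000 = ((-114 + (813/91)² + 11*(813/91)) + 16504) - 18000 = ((-114 + 660969/8281 + 8943/91) + 16504) - 18000 = (530748/8281 + 16504) - 18000 = 137200372/8281 - 18000 = -11857628/8281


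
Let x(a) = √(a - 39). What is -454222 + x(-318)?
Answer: -454222 + I*√357 ≈ -4.5422e+5 + 18.894*I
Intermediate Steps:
x(a) = √(-39 + a)
-454222 + x(-318) = -454222 + √(-39 - 318) = -454222 + √(-357) = -454222 + I*√357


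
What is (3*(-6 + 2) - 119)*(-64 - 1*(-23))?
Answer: 5371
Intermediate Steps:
(3*(-6 + 2) - 119)*(-64 - 1*(-23)) = (3*(-4) - 119)*(-64 + 23) = (-12 - 119)*(-41) = -131*(-41) = 5371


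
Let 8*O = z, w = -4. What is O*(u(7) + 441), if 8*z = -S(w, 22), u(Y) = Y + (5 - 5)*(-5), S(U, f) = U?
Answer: 28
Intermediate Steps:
u(Y) = Y (u(Y) = Y + 0*(-5) = Y + 0 = Y)
z = ½ (z = (-1*(-4))/8 = (⅛)*4 = ½ ≈ 0.50000)
O = 1/16 (O = (⅛)*(½) = 1/16 ≈ 0.062500)
O*(u(7) + 441) = (7 + 441)/16 = (1/16)*448 = 28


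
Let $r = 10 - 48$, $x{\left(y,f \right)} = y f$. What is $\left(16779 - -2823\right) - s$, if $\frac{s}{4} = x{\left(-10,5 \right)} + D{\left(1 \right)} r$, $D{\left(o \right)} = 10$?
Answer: $21322$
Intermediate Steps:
$x{\left(y,f \right)} = f y$
$r = -38$ ($r = 10 - 48 = -38$)
$s = -1720$ ($s = 4 \left(5 \left(-10\right) + 10 \left(-38\right)\right) = 4 \left(-50 - 380\right) = 4 \left(-430\right) = -1720$)
$\left(16779 - -2823\right) - s = \left(16779 - -2823\right) - -1720 = \left(16779 + 2823\right) + 1720 = 19602 + 1720 = 21322$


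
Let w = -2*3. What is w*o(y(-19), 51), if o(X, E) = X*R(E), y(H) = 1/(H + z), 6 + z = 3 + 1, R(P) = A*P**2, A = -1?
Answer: -5202/7 ≈ -743.14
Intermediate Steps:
R(P) = -P**2
w = -6
z = -2 (z = -6 + (3 + 1) = -6 + 4 = -2)
y(H) = 1/(-2 + H) (y(H) = 1/(H - 2) = 1/(-2 + H))
o(X, E) = -X*E**2 (o(X, E) = X*(-E**2) = -X*E**2)
w*o(y(-19), 51) = -(-6)*51**2/(-2 - 19) = -(-6)*2601/(-21) = -(-6)*(-1)*2601/21 = -6*867/7 = -5202/7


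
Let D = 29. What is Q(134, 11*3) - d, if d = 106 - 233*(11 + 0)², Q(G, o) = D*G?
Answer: 31973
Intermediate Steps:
Q(G, o) = 29*G
d = -28087 (d = 106 - 233*11² = 106 - 233*121 = 106 - 28193 = -28087)
Q(134, 11*3) - d = 29*134 - 1*(-28087) = 3886 + 28087 = 31973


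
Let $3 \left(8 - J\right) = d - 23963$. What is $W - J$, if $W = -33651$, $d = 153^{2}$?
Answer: $- \frac{101531}{3} \approx -33844.0$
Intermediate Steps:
$d = 23409$
$J = \frac{578}{3}$ ($J = 8 - \frac{23409 - 23963}{3} = 8 - - \frac{554}{3} = 8 + \frac{554}{3} = \frac{578}{3} \approx 192.67$)
$W - J = -33651 - \frac{578}{3} = - \frac{101531}{3}$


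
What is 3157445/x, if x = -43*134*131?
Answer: -3157445/754822 ≈ -4.1830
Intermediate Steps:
x = -754822 (x = -5762*131 = -754822)
3157445/x = 3157445/(-754822) = 3157445*(-1/754822) = -3157445/754822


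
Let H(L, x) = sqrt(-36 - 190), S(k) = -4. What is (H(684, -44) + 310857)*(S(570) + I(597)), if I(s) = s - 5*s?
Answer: -743569944 - 2392*I*sqrt(226) ≈ -7.4357e+8 - 35960.0*I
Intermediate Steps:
H(L, x) = I*sqrt(226) (H(L, x) = sqrt(-226) = I*sqrt(226))
I(s) = -4*s
(H(684, -44) + 310857)*(S(570) + I(597)) = (I*sqrt(226) + 310857)*(-4 - 4*597) = (310857 + I*sqrt(226))*(-4 - 2388) = (310857 + I*sqrt(226))*(-2392) = -743569944 - 2392*I*sqrt(226)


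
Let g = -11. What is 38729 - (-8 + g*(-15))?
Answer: 38572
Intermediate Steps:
38729 - (-8 + g*(-15)) = 38729 - (-8 - 11*(-15)) = 38729 - (-8 + 165) = 38729 - 1*157 = 38729 - 157 = 38572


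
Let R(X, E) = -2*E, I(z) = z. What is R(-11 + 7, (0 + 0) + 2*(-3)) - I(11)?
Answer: 1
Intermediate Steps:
R(-11 + 7, (0 + 0) + 2*(-3)) - I(11) = -2*((0 + 0) + 2*(-3)) - 1*11 = -2*(0 - 6) - 11 = -2*(-6) - 11 = 12 - 11 = 1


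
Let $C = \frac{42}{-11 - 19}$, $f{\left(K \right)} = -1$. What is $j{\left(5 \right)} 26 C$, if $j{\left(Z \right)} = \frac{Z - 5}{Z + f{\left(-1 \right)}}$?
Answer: $0$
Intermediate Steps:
$C = - \frac{7}{5}$ ($C = \frac{42}{-30} = 42 \left(- \frac{1}{30}\right) = - \frac{7}{5} \approx -1.4$)
$j{\left(Z \right)} = \frac{-5 + Z}{-1 + Z}$ ($j{\left(Z \right)} = \frac{Z - 5}{Z - 1} = \frac{-5 + Z}{-1 + Z}$)
$j{\left(5 \right)} 26 C = \frac{-5 + 5}{-1 + 5} \cdot 26 \left(- \frac{7}{5}\right) = \frac{1}{4} \cdot 0 \cdot 26 \left(- \frac{7}{5}\right) = 0 \cdot 26 \left(- \frac{7}{5}\right) = 0 \left(- \frac{7}{5}\right) = 0$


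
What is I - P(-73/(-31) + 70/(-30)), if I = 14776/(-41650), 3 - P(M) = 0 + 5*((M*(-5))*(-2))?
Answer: -4414759/1936725 ≈ -2.2795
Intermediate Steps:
P(M) = 3 - 50*M (P(M) = 3 - (0 + 5*((M*(-5))*(-2))) = 3 - (0 + 5*(-5*M*(-2))) = 3 - (0 + 5*(10*M)) = 3 - (0 + 50*M) = 3 - 50*M)
I = -7388/20825 (I = 14776*(-1/41650) = -7388/20825 ≈ -0.35477)
I - P(-73/(-31) + 70/(-30)) = -7388/20825 - (3 - 50*(-73/(-31) + 70/(-30))) = -7388/20825 - (3 - 50*(-73*(-1/31) + 70*(-1/30))) = -7388/20825 - (3 - 50*(73/31 - 7/3)) = -7388/20825 - (3 - 50*2/93) = -7388/20825 - (3 - 100/93) = -7388/20825 - 1*179/93 = -7388/20825 - 179/93 = -4414759/1936725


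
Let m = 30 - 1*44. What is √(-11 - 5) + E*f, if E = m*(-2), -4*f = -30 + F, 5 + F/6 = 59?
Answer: -2058 + 4*I ≈ -2058.0 + 4.0*I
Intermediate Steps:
F = 324 (F = -30 + 6*59 = -30 + 354 = 324)
m = -14 (m = 30 - 44 = -14)
f = -147/2 (f = -(-30 + 324)/4 = -¼*294 = -147/2 ≈ -73.500)
E = 28 (E = -14*(-2) = 28)
√(-11 - 5) + E*f = √(-11 - 5) + 28*(-147/2) = √(-16) - 2058 = 4*I - 2058 = -2058 + 4*I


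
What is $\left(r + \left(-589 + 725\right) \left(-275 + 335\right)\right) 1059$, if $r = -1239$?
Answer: $7329339$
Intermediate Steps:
$\left(r + \left(-589 + 725\right) \left(-275 + 335\right)\right) 1059 = \left(-1239 + \left(-589 + 725\right) \left(-275 + 335\right)\right) 1059 = \left(-1239 + 136 \cdot 60\right) 1059 = \left(-1239 + 8160\right) 1059 = 6921 \cdot 1059 = 7329339$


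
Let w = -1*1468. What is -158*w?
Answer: 231944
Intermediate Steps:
w = -1468
-158*w = -158*(-1468) = 231944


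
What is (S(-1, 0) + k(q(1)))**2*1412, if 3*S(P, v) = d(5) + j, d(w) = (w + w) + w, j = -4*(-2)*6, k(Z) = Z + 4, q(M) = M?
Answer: 954512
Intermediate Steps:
k(Z) = 4 + Z
j = 48 (j = 8*6 = 48)
d(w) = 3*w (d(w) = 2*w + w = 3*w)
S(P, v) = 21 (S(P, v) = (3*5 + 48)/3 = (15 + 48)/3 = (1/3)*63 = 21)
(S(-1, 0) + k(q(1)))**2*1412 = (21 + (4 + 1))**2*1412 = (21 + 5)**2*1412 = 26**2*1412 = 676*1412 = 954512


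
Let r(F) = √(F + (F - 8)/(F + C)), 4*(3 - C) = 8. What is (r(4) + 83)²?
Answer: 34461/5 + 664*√5/5 ≈ 7189.1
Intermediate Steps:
C = 1 (C = 3 - ¼*8 = 3 - 2 = 1)
r(F) = √(F + (-8 + F)/(1 + F)) (r(F) = √(F + (F - 8)/(F + 1)) = √(F + (-8 + F)/(1 + F)))
(r(4) + 83)² = (√((-8 + 4 + 4*(1 + 4))/(1 + 4)) + 83)² = (√((-8 + 4 + 4*5)/5) + 83)² = (√((-8 + 4 + 20)/5) + 83)² = (√((⅕)*16) + 83)² = (√(16/5) + 83)² = (4*√5/5 + 83)² = (83 + 4*√5/5)²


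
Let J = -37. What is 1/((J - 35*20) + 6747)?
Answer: 1/6010 ≈ 0.00016639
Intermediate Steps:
1/((J - 35*20) + 6747) = 1/((-37 - 35*20) + 6747) = 1/((-37 - 700) + 6747) = 1/(-737 + 6747) = 1/6010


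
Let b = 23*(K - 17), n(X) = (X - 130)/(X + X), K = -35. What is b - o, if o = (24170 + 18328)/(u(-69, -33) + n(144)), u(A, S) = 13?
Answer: -8366996/1879 ≈ -4452.9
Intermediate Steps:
n(X) = (-130 + X)/(2*X) (n(X) = (-130 + X)/((2*X)) = (-130 + X)*(1/(2*X)) = (-130 + X)/(2*X))
b = -1196 (b = 23*(-35 - 17) = 23*(-52) = -1196)
o = 6119712/1879 (o = (24170 + 18328)/(13 + (½)*(-130 + 144)/144) = 42498/(13 + (½)*(1/144)*14) = 42498/(13 + 7/144) = 42498/(1879/144) = 42498*(144/1879) = 6119712/1879 ≈ 3256.9)
b - o = -1196 - 1*6119712/1879 = -1196 - 6119712/1879 = -8366996/1879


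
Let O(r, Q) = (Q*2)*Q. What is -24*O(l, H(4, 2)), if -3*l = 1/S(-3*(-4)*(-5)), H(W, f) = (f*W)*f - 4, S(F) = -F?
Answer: -6912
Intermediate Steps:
H(W, f) = -4 + W*f² (H(W, f) = (W*f)*f - 4 = W*f² - 4 = -4 + W*f²)
l = -1/180 (l = -1/(3*((-(-3*(-4))*(-5)))) = -1/(3*((-12*(-5)))) = -1/(3*((-1*(-60)))) = -⅓/60 = -⅓*1/60 = -1/180 ≈ -0.0055556)
O(r, Q) = 2*Q² (O(r, Q) = (2*Q)*Q = 2*Q²)
-24*O(l, H(4, 2)) = -48*(-4 + 4*2²)² = -48*(-4 + 4*4)² = -48*(-4 + 16)² = -48*12² = -48*144 = -24*288 = -6912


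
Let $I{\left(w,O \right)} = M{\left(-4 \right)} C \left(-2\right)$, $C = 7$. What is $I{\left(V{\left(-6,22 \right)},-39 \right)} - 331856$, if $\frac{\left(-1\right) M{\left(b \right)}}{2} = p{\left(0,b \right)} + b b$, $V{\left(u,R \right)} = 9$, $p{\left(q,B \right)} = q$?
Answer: $-331408$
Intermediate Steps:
$M{\left(b \right)} = - 2 b^{2}$ ($M{\left(b \right)} = - 2 \left(0 + b b\right) = - 2 \left(0 + b^{2}\right) = - 2 b^{2}$)
$I{\left(w,O \right)} = 448$ ($I{\left(w,O \right)} = - 2 \left(-4\right)^{2} \cdot 7 \left(-2\right) = \left(-2\right) 16 \cdot 7 \left(-2\right) = \left(-32\right) 7 \left(-2\right) = \left(-224\right) \left(-2\right) = 448$)
$I{\left(V{\left(-6,22 \right)},-39 \right)} - 331856 = 448 - 331856 = -331408$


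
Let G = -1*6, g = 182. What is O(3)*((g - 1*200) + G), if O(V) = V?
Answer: -72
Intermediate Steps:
G = -6
O(3)*((g - 1*200) + G) = 3*((182 - 1*200) - 6) = 3*((182 - 200) - 6) = 3*(-18 - 6) = 3*(-24) = -72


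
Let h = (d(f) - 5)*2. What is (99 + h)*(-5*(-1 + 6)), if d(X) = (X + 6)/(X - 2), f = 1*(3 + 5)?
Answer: -7025/3 ≈ -2341.7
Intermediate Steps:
f = 8 (f = 1*8 = 8)
d(X) = (6 + X)/(-2 + X)
h = -16/3 (h = ((6 + 8)/(-2 + 8) - 5)*2 = (14/6 - 5)*2 = ((⅙)*14 - 5)*2 = (7/3 - 5)*2 = -8/3*2 = -16/3 ≈ -5.3333)
(99 + h)*(-5*(-1 + 6)) = (99 - 16/3)*(-5*(-1 + 6)) = 281*(-5*5)/3 = (281/3)*(-25) = -7025/3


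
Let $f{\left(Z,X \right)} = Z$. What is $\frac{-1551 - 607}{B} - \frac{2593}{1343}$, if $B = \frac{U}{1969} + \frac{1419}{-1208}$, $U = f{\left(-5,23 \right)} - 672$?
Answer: $\frac{6884139667677}{4850683661} \approx 1419.2$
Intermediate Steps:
$U = -677$ ($U = -5 - 672 = -677$)
$B = - \frac{3611827}{2378552}$ ($B = - \frac{677}{1969} + \frac{1419}{-1208} = \left(-677\right) \frac{1}{1969} + 1419 \left(- \frac{1}{1208}\right) = - \frac{677}{1969} - \frac{1419}{1208} = - \frac{3611827}{2378552} \approx -1.5185$)
$\frac{-1551 - 607}{B} - \frac{2593}{1343} = \frac{-1551 - 607}{- \frac{3611827}{2378552}} - \frac{2593}{1343} = \left(-2158\right) \left(- \frac{2378552}{3611827}\right) - \frac{2593}{1343} = \frac{5132915216}{3611827} - \frac{2593}{1343} = \frac{6884139667677}{4850683661}$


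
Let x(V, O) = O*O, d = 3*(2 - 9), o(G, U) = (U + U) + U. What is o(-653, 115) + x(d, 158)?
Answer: 25309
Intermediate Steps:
o(G, U) = 3*U (o(G, U) = 2*U + U = 3*U)
d = -21 (d = 3*(-7) = -21)
x(V, O) = O²
o(-653, 115) + x(d, 158) = 3*115 + 158² = 345 + 24964 = 25309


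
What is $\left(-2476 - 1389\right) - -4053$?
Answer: $188$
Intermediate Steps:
$\left(-2476 - 1389\right) - -4053 = -3865 + 4053 = 188$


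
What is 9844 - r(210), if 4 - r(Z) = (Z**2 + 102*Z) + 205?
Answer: 75565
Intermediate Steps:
r(Z) = -201 - Z**2 - 102*Z (r(Z) = 4 - ((Z**2 + 102*Z) + 205) = 4 - (205 + Z**2 + 102*Z) = 4 + (-205 - Z**2 - 102*Z) = -201 - Z**2 - 102*Z)
9844 - r(210) = 9844 - (-201 - 1*210**2 - 102*210) = 9844 - (-201 - 1*44100 - 21420) = 9844 - (-201 - 44100 - 21420) = 9844 - 1*(-65721) = 9844 + 65721 = 75565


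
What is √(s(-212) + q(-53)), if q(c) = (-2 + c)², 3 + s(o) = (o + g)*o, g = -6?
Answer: √49238 ≈ 221.90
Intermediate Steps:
s(o) = -3 + o*(-6 + o) (s(o) = -3 + (o - 6)*o = -3 + (-6 + o)*o = -3 + o*(-6 + o))
√(s(-212) + q(-53)) = √((-3 + (-212)² - 6*(-212)) + (-2 - 53)²) = √((-3 + 44944 + 1272) + (-55)²) = √(46213 + 3025) = √49238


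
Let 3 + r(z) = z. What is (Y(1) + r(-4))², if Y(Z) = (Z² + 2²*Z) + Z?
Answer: 1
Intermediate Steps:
r(z) = -3 + z
Y(Z) = Z² + 5*Z (Y(Z) = (Z² + 4*Z) + Z = Z² + 5*Z)
(Y(1) + r(-4))² = (1*(5 + 1) + (-3 - 4))² = (1*6 - 7)² = (6 - 7)² = (-1)² = 1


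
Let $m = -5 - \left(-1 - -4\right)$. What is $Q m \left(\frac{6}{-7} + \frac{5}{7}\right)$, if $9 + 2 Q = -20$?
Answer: $- \frac{116}{7} \approx -16.571$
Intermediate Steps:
$Q = - \frac{29}{2}$ ($Q = - \frac{9}{2} + \frac{1}{2} \left(-20\right) = - \frac{9}{2} - 10 = - \frac{29}{2} \approx -14.5$)
$m = -8$ ($m = -5 - \left(-1 + 4\right) = -5 - 3 = -8$)
$Q m \left(\frac{6}{-7} + \frac{5}{7}\right) = \left(- \frac{29}{2}\right) \left(-8\right) \left(\frac{6}{-7} + \frac{5}{7}\right) = 116 \left(6 \left(- \frac{1}{7}\right) + 5 \cdot \frac{1}{7}\right) = 116 \left(- \frac{6}{7} + \frac{5}{7}\right) = 116 \left(- \frac{1}{7}\right) = - \frac{116}{7}$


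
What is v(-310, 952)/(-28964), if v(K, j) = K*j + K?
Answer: 147715/14482 ≈ 10.200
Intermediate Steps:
v(K, j) = K + K*j
v(-310, 952)/(-28964) = -310*(1 + 952)/(-28964) = -310*953*(-1/28964) = -295430*(-1/28964) = 147715/14482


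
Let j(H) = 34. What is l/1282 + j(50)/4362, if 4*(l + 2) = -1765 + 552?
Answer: -2575825/11184168 ≈ -0.23031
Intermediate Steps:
l = -1221/4 (l = -2 + (-1765 + 552)/4 = -2 + (¼)*(-1213) = -2 - 1213/4 = -1221/4 ≈ -305.25)
l/1282 + j(50)/4362 = -1221/4/1282 + 34/4362 = -1221/4*1/1282 + 34*(1/4362) = -1221/5128 + 17/2181 = -2575825/11184168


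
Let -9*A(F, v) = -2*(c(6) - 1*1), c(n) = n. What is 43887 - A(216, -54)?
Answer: 394973/9 ≈ 43886.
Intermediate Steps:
A(F, v) = 10/9 (A(F, v) = -(-2)*(6 - 1*1)/9 = -(-2)*(6 - 1)/9 = -(-2)*5/9 = -⅑*(-10) = 10/9)
43887 - A(216, -54) = 43887 - 1*10/9 = 43887 - 10/9 = 394973/9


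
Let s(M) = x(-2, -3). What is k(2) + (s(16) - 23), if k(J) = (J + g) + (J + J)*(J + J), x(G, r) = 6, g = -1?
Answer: 0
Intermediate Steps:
s(M) = 6
k(J) = -1 + J + 4*J² (k(J) = (J - 1) + (J + J)*(J + J) = (-1 + J) + (2*J)*(2*J) = (-1 + J) + 4*J² = -1 + J + 4*J²)
k(2) + (s(16) - 23) = (-1 + 2 + 4*2²) + (6 - 23) = (-1 + 2 + 4*4) - 17 = (-1 + 2 + 16) - 17 = 17 - 17 = 0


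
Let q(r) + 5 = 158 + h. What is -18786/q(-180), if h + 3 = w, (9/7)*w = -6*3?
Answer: -9393/68 ≈ -138.13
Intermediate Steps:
w = -14 (w = 7*(-6*3)/9 = (7/9)*(-18) = -14)
h = -17 (h = -3 - 14 = -17)
q(r) = 136 (q(r) = -5 + (158 - 17) = -5 + 141 = 136)
-18786/q(-180) = -18786/136 = -18786*1/136 = -9393/68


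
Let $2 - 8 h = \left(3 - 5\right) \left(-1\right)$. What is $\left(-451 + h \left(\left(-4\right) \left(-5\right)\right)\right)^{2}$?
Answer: $203401$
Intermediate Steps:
$h = 0$ ($h = \frac{1}{4} - \frac{\left(3 - 5\right) \left(-1\right)}{8} = \frac{1}{4} - \frac{\left(-2\right) \left(-1\right)}{8} = \frac{1}{4} - \frac{1}{4} = 0$)
$\left(-451 + h \left(\left(-4\right) \left(-5\right)\right)\right)^{2} = \left(-451 + 0 \left(\left(-4\right) \left(-5\right)\right)\right)^{2} = \left(-451 + 0 \cdot 20\right)^{2} = \left(-451 + 0\right)^{2} = \left(-451\right)^{2} = 203401$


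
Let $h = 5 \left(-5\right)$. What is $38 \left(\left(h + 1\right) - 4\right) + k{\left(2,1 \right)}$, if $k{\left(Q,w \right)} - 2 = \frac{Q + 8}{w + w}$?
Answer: $-1057$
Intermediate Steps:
$h = -25$
$k{\left(Q,w \right)} = 2 + \frac{8 + Q}{2 w}$ ($k{\left(Q,w \right)} = 2 + \frac{Q + 8}{w + w} = 2 + \frac{8 + Q}{2 w}$)
$38 \left(\left(h + 1\right) - 4\right) + k{\left(2,1 \right)} = 38 \left(\left(-25 + 1\right) - 4\right) + \frac{8 + 2 + 4 \cdot 1}{2 \cdot 1} = 38 \left(-24 - 4\right) + \frac{1}{2} \cdot 1 \left(8 + 2 + 4\right) = 38 \left(-28\right) + \frac{1}{2} \cdot 1 \cdot 14 = -1064 + 7 = -1057$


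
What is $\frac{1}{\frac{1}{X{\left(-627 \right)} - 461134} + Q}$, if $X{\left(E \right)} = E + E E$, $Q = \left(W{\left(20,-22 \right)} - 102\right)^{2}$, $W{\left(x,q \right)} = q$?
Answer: $\frac{68632}{1055285631} \approx 6.5036 \cdot 10^{-5}$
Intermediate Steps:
$Q = 15376$ ($Q = \left(-22 - 102\right)^{2} = \left(-124\right)^{2} = 15376$)
$X{\left(E \right)} = E + E^{2}$
$\frac{1}{\frac{1}{X{\left(-627 \right)} - 461134} + Q} = \frac{1}{\frac{1}{- 627 \left(1 - 627\right) - 461134} + 15376} = \frac{1}{\frac{1}{\left(-627\right) \left(-626\right) - 461134} + 15376} = \frac{1}{\frac{1}{392502 - 461134} + 15376} = \frac{1}{\frac{1}{-68632} + 15376} = \frac{1}{- \frac{1}{68632} + 15376} = \frac{1}{\frac{1055285631}{68632}} = \frac{68632}{1055285631}$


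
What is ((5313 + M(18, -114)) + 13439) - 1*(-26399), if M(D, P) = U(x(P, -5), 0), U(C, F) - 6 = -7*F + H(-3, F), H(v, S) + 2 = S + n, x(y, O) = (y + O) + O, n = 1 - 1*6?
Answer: 45150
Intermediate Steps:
n = -5 (n = 1 - 6 = -5)
x(y, O) = y + 2*O (x(y, O) = (O + y) + O = y + 2*O)
H(v, S) = -7 + S (H(v, S) = -2 + (S - 5) = -2 + (-5 + S) = -7 + S)
U(C, F) = -1 - 6*F (U(C, F) = 6 + (-7*F + (-7 + F)) = 6 + (-7 - 6*F) = -1 - 6*F)
M(D, P) = -1 (M(D, P) = -1 - 6*0 = -1 + 0 = -1)
((5313 + M(18, -114)) + 13439) - 1*(-26399) = ((5313 - 1) + 13439) - 1*(-26399) = (5312 + 13439) + 26399 = 18751 + 26399 = 45150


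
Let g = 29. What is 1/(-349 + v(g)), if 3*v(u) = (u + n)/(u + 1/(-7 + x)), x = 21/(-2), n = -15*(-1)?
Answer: -3039/1059071 ≈ -0.0028695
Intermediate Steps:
n = 15
x = -21/2 (x = 21*(-½) = -21/2 ≈ -10.500)
v(u) = (15 + u)/(3*(-2/35 + u)) (v(u) = ((u + 15)/(u + 1/(-7 - 21/2)))/3 = ((15 + u)/(u + 1/(-35/2)))/3 = ((15 + u)/(u - 2/35))/3 = ((15 + u)/(-2/35 + u))/3 = (15 + u)/(3*(-2/35 + u)))
1/(-349 + v(g)) = 1/(-349 + 35*(15 + 29)/(3*(-2 + 35*29))) = 1/(-349 + (35/3)*44/(-2 + 1015)) = 1/(-349 + (35/3)*44/1013) = 1/(-349 + (35/3)*(1/1013)*44) = 1/(-349 + 1540/3039) = 1/(-1059071/3039) = -3039/1059071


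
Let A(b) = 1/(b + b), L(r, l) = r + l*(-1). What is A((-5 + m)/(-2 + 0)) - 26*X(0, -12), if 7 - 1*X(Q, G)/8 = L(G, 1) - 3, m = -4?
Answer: -43055/9 ≈ -4783.9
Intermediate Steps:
L(r, l) = r - l
X(Q, G) = 88 - 8*G (X(Q, G) = 56 - 8*((G - 1*1) - 3) = 56 - 8*((G - 1) - 3) = 56 - 8*((-1 + G) - 3) = 56 - 8*(-4 + G) = 56 + (32 - 8*G) = 88 - 8*G)
A(b) = 1/(2*b)
A((-5 + m)/(-2 + 0)) - 26*X(0, -12) = 1/(2*(((-5 - 4)/(-2 + 0)))) - 26*(88 - 8*(-12)) = 1/(2*((-9/(-2)))) - 26*(88 + 96) = 1/(2*((-9*(-1/2)))) - 26*184 = 1/(2*(9/2)) - 4784 = (1/2)*(2/9) - 4784 = 1/9 - 4784 = -43055/9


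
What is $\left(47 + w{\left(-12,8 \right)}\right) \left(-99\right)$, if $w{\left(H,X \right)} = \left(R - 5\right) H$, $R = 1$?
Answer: $-9405$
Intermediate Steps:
$w{\left(H,X \right)} = - 4 H$ ($w{\left(H,X \right)} = \left(1 - 5\right) H = - 4 H$)
$\left(47 + w{\left(-12,8 \right)}\right) \left(-99\right) = \left(47 - -48\right) \left(-99\right) = \left(47 + 48\right) \left(-99\right) = 95 \left(-99\right) = -9405$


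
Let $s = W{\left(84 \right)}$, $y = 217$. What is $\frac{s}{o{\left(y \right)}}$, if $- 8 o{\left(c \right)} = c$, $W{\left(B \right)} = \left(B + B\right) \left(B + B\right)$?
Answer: $- \frac{32256}{31} \approx -1040.5$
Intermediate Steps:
$W{\left(B \right)} = 4 B^{2}$ ($W{\left(B \right)} = 2 B 2 B = 4 B^{2}$)
$o{\left(c \right)} = - \frac{c}{8}$
$s = 28224$ ($s = 4 \cdot 84^{2} = 4 \cdot 7056 = 28224$)
$\frac{s}{o{\left(y \right)}} = \frac{28224}{\left(- \frac{1}{8}\right) 217} = \frac{28224}{- \frac{217}{8}} = 28224 \left(- \frac{8}{217}\right) = - \frac{32256}{31}$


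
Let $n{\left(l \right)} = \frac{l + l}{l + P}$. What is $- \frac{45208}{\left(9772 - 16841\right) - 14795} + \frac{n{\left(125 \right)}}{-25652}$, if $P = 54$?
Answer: $\frac{12973529329}{6274568982} \approx 2.0676$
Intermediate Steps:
$n{\left(l \right)} = \frac{2 l}{54 + l}$ ($n{\left(l \right)} = \frac{l + l}{l + 54} = \frac{2 l}{54 + l}$)
$- \frac{45208}{\left(9772 - 16841\right) - 14795} + \frac{n{\left(125 \right)}}{-25652} = - \frac{45208}{\left(9772 - 16841\right) - 14795} + \frac{2 \cdot 125 \frac{1}{54 + 125}}{-25652} = - \frac{45208}{-7069 - 14795} + 2 \cdot 125 \cdot \frac{1}{179} \left(- \frac{1}{25652}\right) = - \frac{45208}{-21864} + 2 \cdot 125 \cdot \frac{1}{179} \left(- \frac{1}{25652}\right) = \left(-45208\right) \left(- \frac{1}{21864}\right) + \frac{250}{179} \left(- \frac{1}{25652}\right) = \frac{5651}{2733} - \frac{125}{2295854} = \frac{12973529329}{6274568982}$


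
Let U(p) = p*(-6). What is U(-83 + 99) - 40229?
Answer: -40325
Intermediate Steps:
U(p) = -6*p
U(-83 + 99) - 40229 = -6*(-83 + 99) - 40229 = -6*16 - 40229 = -96 - 40229 = -40325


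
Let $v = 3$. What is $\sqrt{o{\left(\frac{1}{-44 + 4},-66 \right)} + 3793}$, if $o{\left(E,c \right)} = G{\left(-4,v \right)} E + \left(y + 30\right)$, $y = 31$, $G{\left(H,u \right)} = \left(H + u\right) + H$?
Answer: $\frac{\sqrt{61666}}{4} \approx 62.082$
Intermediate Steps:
$G{\left(H,u \right)} = u + 2 H$
$o{\left(E,c \right)} = 61 - 5 E$ ($o{\left(E,c \right)} = \left(3 + 2 \left(-4\right)\right) E + \left(31 + 30\right) = \left(3 - 8\right) E + 61 = - 5 E + 61 = 61 - 5 E$)
$\sqrt{o{\left(\frac{1}{-44 + 4},-66 \right)} + 3793} = \sqrt{\left(61 - \frac{5}{-44 + 4}\right) + 3793} = \sqrt{\left(61 - \frac{5}{-40}\right) + 3793} = \sqrt{\left(61 - - \frac{1}{8}\right) + 3793} = \sqrt{\left(61 + \frac{1}{8}\right) + 3793} = \sqrt{\frac{489}{8} + 3793} = \sqrt{\frac{30833}{8}} = \frac{\sqrt{61666}}{4}$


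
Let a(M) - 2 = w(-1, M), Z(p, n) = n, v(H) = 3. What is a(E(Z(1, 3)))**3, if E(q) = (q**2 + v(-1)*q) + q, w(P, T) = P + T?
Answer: 10648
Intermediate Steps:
E(q) = q**2 + 4*q (E(q) = (q**2 + 3*q) + q = q**2 + 4*q)
a(M) = 1 + M (a(M) = 2 + (-1 + M) = 1 + M)
a(E(Z(1, 3)))**3 = (1 + 3*(4 + 3))**3 = (1 + 3*7)**3 = (1 + 21)**3 = 22**3 = 10648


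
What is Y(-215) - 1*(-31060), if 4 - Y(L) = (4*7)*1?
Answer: 31036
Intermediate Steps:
Y(L) = -24 (Y(L) = 4 - 4*7 = 4 - 28 = -24)
Y(-215) - 1*(-31060) = -24 - 1*(-31060) = -24 + 31060 = 31036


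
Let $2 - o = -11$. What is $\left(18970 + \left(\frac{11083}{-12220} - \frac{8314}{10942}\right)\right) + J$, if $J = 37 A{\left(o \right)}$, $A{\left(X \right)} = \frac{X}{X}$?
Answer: $\frac{1270613335707}{66855620} \approx 19005.0$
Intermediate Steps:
$o = 13$ ($o = 2 - -11 = 2 + 11 = 13$)
$A{\left(X \right)} = 1$
$J = 37$ ($J = 37 \cdot 1 = 37$)
$\left(18970 + \left(\frac{11083}{-12220} - \frac{8314}{10942}\right)\right) + J = \left(18970 + \left(\frac{11083}{-12220} - \frac{8314}{10942}\right)\right) + 37 = \left(18970 + \left(11083 \left(- \frac{1}{12220}\right) - \frac{4157}{5471}\right)\right) + 37 = \left(18970 - \frac{111433633}{66855620}\right) + 37 = \frac{1268139677767}{66855620} + 37 = \frac{1270613335707}{66855620}$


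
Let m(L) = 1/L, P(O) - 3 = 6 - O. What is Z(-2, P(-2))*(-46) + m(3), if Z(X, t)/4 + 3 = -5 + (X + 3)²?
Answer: 3865/3 ≈ 1288.3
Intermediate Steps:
P(O) = 9 - O (P(O) = 3 + (6 - O) = 9 - O)
Z(X, t) = -32 + 4*(3 + X)² (Z(X, t) = -12 + 4*(-5 + (X + 3)²) = -12 + 4*(-5 + (3 + X)²) = -12 + (-20 + 4*(3 + X)²) = -32 + 4*(3 + X)²)
Z(-2, P(-2))*(-46) + m(3) = (-32 + 4*(3 - 2)²)*(-46) + 1/3 = (-32 + 4*1²)*(-46) + ⅓ = (-32 + 4*1)*(-46) + ⅓ = (-32 + 4)*(-46) + ⅓ = -28*(-46) + ⅓ = 1288 + ⅓ = 3865/3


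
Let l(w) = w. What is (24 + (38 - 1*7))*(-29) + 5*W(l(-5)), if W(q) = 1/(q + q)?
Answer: -3191/2 ≈ -1595.5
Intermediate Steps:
W(q) = 1/(2*q)
(24 + (38 - 1*7))*(-29) + 5*W(l(-5)) = (24 + (38 - 1*7))*(-29) + 5*((½)/(-5)) = (24 + (38 - 7))*(-29) + 5*((½)*(-⅕)) = (24 + 31)*(-29) + 5*(-⅒) = 55*(-29) - ½ = -1595 - ½ = -3191/2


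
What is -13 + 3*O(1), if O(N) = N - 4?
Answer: -22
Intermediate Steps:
O(N) = -4 + N
-13 + 3*O(1) = -13 + 3*(-4 + 1) = -13 + 3*(-3) = -13 - 9 = -22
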